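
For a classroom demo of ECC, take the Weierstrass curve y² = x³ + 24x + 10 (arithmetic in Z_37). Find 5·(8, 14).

Write G = (8, 14).
Repeated addition: build up to 5G.
2G: tangent at (8, 14): λ = (3·8² + 24)/(2·14) ≡ 31/28. 28⁻¹ ≡ 4 (mod 37), so λ ≡ 31·4 ≡ 13.
  x = λ² - 8 - 8 = 169 - 16 ≡ 5; y = λ·(8 - 5) - 14 ≡ 25. → (5, 25)
3G: (5, 25) + (8, 14). λ = (14 - 25)/(8 - 5) ≡ 26/3 mod 37. 3⁻¹ ≡ 25 (mod 37), so λ ≡ 21.
  x = λ² - 5 - 8 = 441 - 13 ≡ 21; y = λ·(5 - 21) - 25 ≡ 9. → (21, 9)
4G: (21, 9) + (8, 14). λ = (14 - 9)/(8 - 21) ≡ 5/24 mod 37. 24⁻¹ ≡ 17 (mod 37), so λ ≡ 11.
  x = λ² - 21 - 8 = 121 - 29 ≡ 18; y = λ·(21 - 18) - 9 ≡ 24. → (18, 24)
5G: (18, 24) + (8, 14). λ = (14 - 24)/(8 - 18) ≡ 27/27 mod 37. 27⁻¹ ≡ 11 (mod 37), so λ ≡ 1.
  x = λ² - 18 - 8 = 1 - 26 ≡ 12; y = λ·(18 - 12) - 24 ≡ 19. → (12, 19)

(12, 19)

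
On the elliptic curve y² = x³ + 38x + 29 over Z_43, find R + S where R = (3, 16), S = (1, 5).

(3, 16) + (1, 5). λ = (5 - 16)/(1 - 3) ≡ 32/41 mod 43. 41⁻¹ ≡ 21 (mod 43) since 41·21 = 861 ≡ 1, so λ ≡ 27.
  x = λ² - 3 - 1 = 729 - 4 ≡ 37; y = λ·(3 - 37) - 16 ≡ 12. → (37, 12)

(37, 12)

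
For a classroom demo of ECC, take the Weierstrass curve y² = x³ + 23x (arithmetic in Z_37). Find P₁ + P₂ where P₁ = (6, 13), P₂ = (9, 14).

(6, 13) + (9, 14). λ = (14 - 13)/(9 - 6) ≡ 1/3 mod 37. 3⁻¹ ≡ 25 (mod 37), so λ ≡ 25.
  x = λ² - 6 - 9 = 625 - 15 ≡ 18; y = λ·(6 - 18) - 13 ≡ 20. → (18, 20)

(18, 20)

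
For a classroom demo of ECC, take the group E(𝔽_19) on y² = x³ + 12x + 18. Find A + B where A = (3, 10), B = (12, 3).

(10, 6)

(3, 10) + (12, 3). λ = (3 - 10)/(12 - 3) ≡ 12/9 mod 19. 9⁻¹ ≡ 17 (mod 19) since 9·17 = 153 ≡ 1, so λ ≡ 14.
  x = λ² - 3 - 12 = 196 - 15 ≡ 10; y = λ·(3 - 10) - 10 ≡ 6. → (10, 6)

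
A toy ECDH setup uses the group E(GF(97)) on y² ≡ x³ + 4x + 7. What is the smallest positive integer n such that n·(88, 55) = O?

2P: tangent at (88, 55): λ = (3·88² + 4)/(2·55) ≡ 53/13. 13⁻¹ ≡ 15 (mod 97), so λ ≡ 53·15 ≡ 19.
  x = λ² - 88 - 88 = 361 - 176 ≡ 88; y = λ·(88 - 88) - 55 ≡ 42. → (88, 42)
3P: (88, 42) + (88, 55): same x and y₁ ≡ -y₂, so the sum is O.
3P = O, so the order is 3.

3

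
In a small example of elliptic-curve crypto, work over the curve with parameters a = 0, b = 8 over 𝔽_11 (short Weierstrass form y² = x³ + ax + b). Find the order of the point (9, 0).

2

2P: (9, 0) + (9, 0): same x and y₁ ≡ -y₂, so the sum is ∞.
2P = ∞, so the order is 2.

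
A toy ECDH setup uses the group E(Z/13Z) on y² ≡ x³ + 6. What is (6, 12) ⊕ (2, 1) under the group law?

(6, 12) + (2, 1). λ = (1 - 12)/(2 - 6) ≡ 2/9 mod 13. 9⁻¹ ≡ 3 (mod 13), so λ ≡ 6.
  x = λ² - 6 - 2 = 36 - 8 ≡ 2; y = λ·(6 - 2) - 12 ≡ 12. → (2, 12)

(2, 12)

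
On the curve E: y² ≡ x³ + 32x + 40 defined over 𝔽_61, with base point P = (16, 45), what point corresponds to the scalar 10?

Double-and-add on 10 = (1010)₂. Start with P = (16, 45) for the leading 1-bit.
double: tangent at (16, 45): λ = (3·16² + 32)/(2·45) ≡ 7/29. 29⁻¹ ≡ 40 (mod 61) since 29·40 = 1160 ≡ 1, so λ ≡ 7·40 ≡ 36.
  x = λ² - 16 - 16 = 1296 - 32 ≡ 44; y = λ·(16 - 44) - 45 ≡ 45. → (44, 45)
double: tangent at (44, 45): λ = (3·44² + 32)/(2·45) ≡ 45/29. 29⁻¹ ≡ 40 (mod 61), so λ ≡ 45·40 ≡ 31.
  x = λ² - 44 - 44 = 961 - 88 ≡ 19; y = λ·(44 - 19) - 45 ≡ 59. → (19, 59)
add P: (19, 59) + (16, 45). λ = (45 - 59)/(16 - 19) ≡ 47/58 mod 61. 58⁻¹ ≡ 20 (mod 61), so λ ≡ 25.
  x = λ² - 19 - 16 = 625 - 35 ≡ 41; y = λ·(19 - 41) - 59 ≡ 1. → (41, 1)
double: tangent at (41, 1): λ = (3·41² + 32)/(2·1) ≡ 12/2. 2⁻¹ ≡ 31 (mod 61) since 2·31 = 62 ≡ 1, so λ ≡ 12·31 ≡ 6.
  x = λ² - 41 - 41 = 36 - 82 ≡ 15; y = λ·(41 - 15) - 1 ≡ 33. → (15, 33)

(15, 33)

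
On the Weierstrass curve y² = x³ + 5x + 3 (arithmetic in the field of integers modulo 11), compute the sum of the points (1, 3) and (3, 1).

(1, 3) + (3, 1). λ = (1 - 3)/(3 - 1) ≡ 9/2 mod 11. 2⁻¹ ≡ 6 (mod 11) since 2·6 = 12 ≡ 1, so λ ≡ 10.
  x = λ² - 1 - 3 = 100 - 4 ≡ 8; y = λ·(1 - 8) - 3 ≡ 4. → (8, 4)

(8, 4)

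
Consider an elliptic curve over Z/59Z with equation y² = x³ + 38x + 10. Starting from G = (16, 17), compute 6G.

Double-and-add on 6 = (110)₂. Start with G = (16, 17) for the leading 1-bit.
double: tangent at (16, 17): λ = (3·16² + 38)/(2·17) ≡ 39/34. 34⁻¹ ≡ 33 (mod 59) since 34·33 = 1122 ≡ 1, so λ ≡ 39·33 ≡ 48.
  x = λ² - 16 - 16 = 2304 - 32 ≡ 30; y = λ·(16 - 30) - 17 ≡ 19. → (30, 19)
add G: (30, 19) + (16, 17). λ = (17 - 19)/(16 - 30) ≡ 57/45 mod 59. 45⁻¹ ≡ 21 (mod 59), so λ ≡ 17.
  x = λ² - 30 - 16 = 289 - 46 ≡ 7; y = λ·(30 - 7) - 19 ≡ 18. → (7, 18)
double: tangent at (7, 18): λ = (3·7² + 38)/(2·18) ≡ 8/36. 36⁻¹ ≡ 41 (mod 59), so λ ≡ 8·41 ≡ 33.
  x = λ² - 7 - 7 = 1089 - 14 ≡ 13; y = λ·(7 - 13) - 18 ≡ 20. → (13, 20)

(13, 20)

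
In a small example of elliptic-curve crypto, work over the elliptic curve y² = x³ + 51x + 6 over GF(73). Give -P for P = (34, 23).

-(34, 23) = (34, -23 mod 73) = (34, 50).

(34, 50)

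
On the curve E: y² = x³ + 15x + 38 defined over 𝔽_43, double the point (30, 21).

tangent at (30, 21): λ = (3·30² + 15)/(2·21) ≡ 6/42. 42⁻¹ ≡ 42 (mod 43), so λ ≡ 6·42 ≡ 37.
  x = λ² - 30 - 30 = 1369 - 60 ≡ 19; y = λ·(30 - 19) - 21 ≡ 42. → (19, 42)

(19, 42)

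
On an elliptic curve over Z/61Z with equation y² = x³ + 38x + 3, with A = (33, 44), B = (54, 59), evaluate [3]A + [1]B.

(14, 31)

First 3A:
Repeated addition: build up to 3A.
2A: tangent at (33, 44): λ = (3·33² + 38)/(2·44) ≡ 11/27. 27⁻¹ ≡ 52 (mod 61), so λ ≡ 11·52 ≡ 23.
  x = λ² - 33 - 33 = 529 - 66 ≡ 36; y = λ·(33 - 36) - 44 ≡ 9. → (36, 9)
3A: (36, 9) + (33, 44). λ = (44 - 9)/(33 - 36) ≡ 35/58 mod 61. 58⁻¹ ≡ 20 (mod 61) since 58·20 = 1160 ≡ 1, so λ ≡ 29.
  x = λ² - 36 - 33 = 841 - 69 ≡ 40; y = λ·(36 - 40) - 9 ≡ 58. → (40, 58)
3A = (40, 58).
Finally 3A + B:
(40, 58) + (54, 59). λ = (59 - 58)/(54 - 40) ≡ 1/14 mod 61. 14⁻¹ ≡ 48 (mod 61), so λ ≡ 48.
  x = λ² - 40 - 54 = 2304 - 94 ≡ 14; y = λ·(40 - 14) - 58 ≡ 31. → (14, 31)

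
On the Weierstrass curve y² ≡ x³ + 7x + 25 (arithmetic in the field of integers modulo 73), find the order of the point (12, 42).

11

2P: tangent at (12, 42): λ = (3·12² + 7)/(2·42) ≡ 1/11. 11⁻¹ ≡ 20 (mod 73) since 11·20 = 220 ≡ 1, so λ ≡ 1·20 ≡ 20.
  x = λ² - 12 - 12 = 400 - 24 ≡ 11; y = λ·(12 - 11) - 42 ≡ 51. → (11, 51)
3P: (11, 51) + (12, 42). λ = (42 - 51)/(12 - 11) ≡ 64/1 mod 73. 1⁻¹ ≡ 1 (mod 73), so λ ≡ 64.
  x = λ² - 11 - 12 = 4096 - 23 ≡ 58; y = λ·(11 - 58) - 51 ≡ 7. → (58, 7)
4P: (58, 7) + (12, 42). λ = (42 - 7)/(12 - 58) ≡ 35/27 mod 73. 27⁻¹ ≡ 46 (mod 73) since 27·46 = 1242 ≡ 1, so λ ≡ 4.
  x = λ² - 58 - 12 = 16 - 70 ≡ 19; y = λ·(58 - 19) - 7 ≡ 3. → (19, 3)
5P: (19, 3) + (12, 42). λ = (42 - 3)/(12 - 19) ≡ 39/66 mod 73. 66⁻¹ ≡ 52 (mod 73) since 66·52 = 3432 ≡ 1, so λ ≡ 57.
  x = λ² - 19 - 12 = 3249 - 31 ≡ 6; y = λ·(19 - 6) - 3 ≡ 8. → (6, 8)
6P: (6, 8) + (12, 42). λ = (42 - 8)/(12 - 6) ≡ 34/6 mod 73. 6⁻¹ ≡ 61 (mod 73), so λ ≡ 30.
  x = λ² - 6 - 12 = 900 - 18 ≡ 6; y = λ·(6 - 6) - 8 ≡ 65. → (6, 65)
7P: (6, 65) + (12, 42). λ = (42 - 65)/(12 - 6) ≡ 50/6 mod 73. 6⁻¹ ≡ 61 (mod 73), so λ ≡ 57.
  x = λ² - 6 - 12 = 3249 - 18 ≡ 19; y = λ·(6 - 19) - 65 ≡ 70. → (19, 70)
8P: (19, 70) + (12, 42). λ = (42 - 70)/(12 - 19) ≡ 45/66 mod 73. 66⁻¹ ≡ 52 (mod 73), so λ ≡ 4.
  x = λ² - 19 - 12 = 16 - 31 ≡ 58; y = λ·(19 - 58) - 70 ≡ 66. → (58, 66)
9P: (58, 66) + (12, 42). λ = (42 - 66)/(12 - 58) ≡ 49/27 mod 73. 27⁻¹ ≡ 46 (mod 73), so λ ≡ 64.
  x = λ² - 58 - 12 = 4096 - 70 ≡ 11; y = λ·(58 - 11) - 66 ≡ 22. → (11, 22)
10P: (11, 22) + (12, 42). λ = (42 - 22)/(12 - 11) ≡ 20/1 mod 73. 1⁻¹ ≡ 1 (mod 73) since 1·1 = 1 ≡ 1, so λ ≡ 20.
  x = λ² - 11 - 12 = 400 - 23 ≡ 12; y = λ·(11 - 12) - 22 ≡ 31. → (12, 31)
11P: (12, 31) + (12, 42): same x and y₁ ≡ -y₂, so the sum is ∞.
11P = ∞, so the order is 11.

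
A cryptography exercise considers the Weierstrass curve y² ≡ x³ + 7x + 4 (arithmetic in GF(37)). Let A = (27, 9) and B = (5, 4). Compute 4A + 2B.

First 4A:
Repeated addition: build up to 4A.
2A: tangent at (27, 9): λ = (3·27² + 7)/(2·9) ≡ 11/18. 18⁻¹ ≡ 35 (mod 37), so λ ≡ 11·35 ≡ 15.
  x = λ² - 27 - 27 = 225 - 54 ≡ 23; y = λ·(27 - 23) - 9 ≡ 14. → (23, 14)
3A: (23, 14) + (27, 9). λ = (9 - 14)/(27 - 23) ≡ 32/4 mod 37. 4⁻¹ ≡ 28 (mod 37), so λ ≡ 8.
  x = λ² - 23 - 27 = 64 - 50 ≡ 14; y = λ·(23 - 14) - 14 ≡ 21. → (14, 21)
4A: (14, 21) + (27, 9). λ = (9 - 21)/(27 - 14) ≡ 25/13 mod 37. 13⁻¹ ≡ 20 (mod 37) since 13·20 = 260 ≡ 1, so λ ≡ 19.
  x = λ² - 14 - 27 = 361 - 41 ≡ 24; y = λ·(14 - 24) - 21 ≡ 11. → (24, 11)
4A = (24, 11).
Next 2B:
Repeated addition: build up to 2B.
2B: tangent at (5, 4): λ = (3·5² + 7)/(2·4) ≡ 8/8. 8⁻¹ ≡ 14 (mod 37), so λ ≡ 8·14 ≡ 1.
  x = λ² - 5 - 5 = 1 - 10 ≡ 28; y = λ·(5 - 28) - 4 ≡ 10. → (28, 10)
2B = (28, 10).
Finally 4A + 2B:
(24, 11) + (28, 10). λ = (10 - 11)/(28 - 24) ≡ 36/4 mod 37. 4⁻¹ ≡ 28 (mod 37), so λ ≡ 9.
  x = λ² - 24 - 28 = 81 - 52 ≡ 29; y = λ·(24 - 29) - 11 ≡ 18. → (29, 18)

(29, 18)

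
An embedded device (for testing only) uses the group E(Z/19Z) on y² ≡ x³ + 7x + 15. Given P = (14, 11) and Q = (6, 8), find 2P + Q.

First 2P:
Repeated addition: build up to 2P.
2P: tangent at (14, 11): λ = (3·14² + 7)/(2·11) ≡ 6/3. 3⁻¹ ≡ 13 (mod 19), so λ ≡ 6·13 ≡ 2.
  x = λ² - 14 - 14 = 4 - 28 ≡ 14; y = λ·(14 - 14) - 11 ≡ 8. → (14, 8)
2P = (14, 8).
Finally 2P + Q:
(14, 8) + (6, 8). λ = (8 - 8)/(6 - 14) ≡ 0/11 mod 19. 11⁻¹ ≡ 7 (mod 19), so λ ≡ 0.
  x = λ² - 14 - 6 = 0 - 20 ≡ 18; y = λ·(14 - 18) - 8 ≡ 11. → (18, 11)

(18, 11)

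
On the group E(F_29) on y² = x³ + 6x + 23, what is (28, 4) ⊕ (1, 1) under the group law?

(28, 4) + (1, 1). λ = (1 - 4)/(1 - 28) ≡ 26/2 mod 29. 2⁻¹ ≡ 15 (mod 29), so λ ≡ 13.
  x = λ² - 28 - 1 = 169 - 29 ≡ 24; y = λ·(28 - 24) - 4 ≡ 19. → (24, 19)

(24, 19)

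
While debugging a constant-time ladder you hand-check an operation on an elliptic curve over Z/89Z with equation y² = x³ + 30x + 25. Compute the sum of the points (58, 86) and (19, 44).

(10, 41)

(58, 86) + (19, 44). λ = (44 - 86)/(19 - 58) ≡ 47/50 mod 89. 50⁻¹ ≡ 73 (mod 89), so λ ≡ 49.
  x = λ² - 58 - 19 = 2401 - 77 ≡ 10; y = λ·(58 - 10) - 86 ≡ 41. → (10, 41)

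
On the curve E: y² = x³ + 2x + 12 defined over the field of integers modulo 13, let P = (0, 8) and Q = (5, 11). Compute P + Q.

(0, 8) + (5, 11). λ = (11 - 8)/(5 - 0) ≡ 3/5 mod 13. 5⁻¹ ≡ 8 (mod 13), so λ ≡ 11.
  x = λ² - 0 - 5 = 121 - 5 ≡ 12; y = λ·(0 - 12) - 8 ≡ 3. → (12, 3)

(12, 3)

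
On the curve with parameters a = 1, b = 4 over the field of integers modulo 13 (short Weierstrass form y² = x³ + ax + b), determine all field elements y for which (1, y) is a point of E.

x³ + 1x + 4 = 6 ≡ 6 (mod 13).
6 is a non-residue mod 13; no y exists.

none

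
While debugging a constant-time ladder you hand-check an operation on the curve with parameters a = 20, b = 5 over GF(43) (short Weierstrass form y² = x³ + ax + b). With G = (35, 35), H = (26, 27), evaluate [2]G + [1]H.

(37, 23)

First 2G:
Repeated addition: build up to 2G.
2G: tangent at (35, 35): λ = (3·35² + 20)/(2·35) ≡ 40/27. 27⁻¹ ≡ 8 (mod 43), so λ ≡ 40·8 ≡ 19.
  x = λ² - 35 - 35 = 361 - 70 ≡ 33; y = λ·(35 - 33) - 35 ≡ 3. → (33, 3)
2G = (33, 3).
Finally 2G + H:
(33, 3) + (26, 27). λ = (27 - 3)/(26 - 33) ≡ 24/36 mod 43. 36⁻¹ ≡ 6 (mod 43) since 36·6 = 216 ≡ 1, so λ ≡ 15.
  x = λ² - 33 - 26 = 225 - 59 ≡ 37; y = λ·(33 - 37) - 3 ≡ 23. → (37, 23)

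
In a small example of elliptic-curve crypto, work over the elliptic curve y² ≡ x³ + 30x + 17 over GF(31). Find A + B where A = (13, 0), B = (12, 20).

(3, 17)

(13, 0) + (12, 20). λ = (20 - 0)/(12 - 13) ≡ 20/30 mod 31. 30⁻¹ ≡ 30 (mod 31) since 30·30 = 900 ≡ 1, so λ ≡ 11.
  x = λ² - 13 - 12 = 121 - 25 ≡ 3; y = λ·(13 - 3) - 0 ≡ 17. → (3, 17)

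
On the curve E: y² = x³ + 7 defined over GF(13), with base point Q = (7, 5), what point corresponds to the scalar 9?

Repeated addition: build up to 9Q.
2Q: tangent at (7, 5): λ = (3·7² + 0)/(2·5) ≡ 4/10. 10⁻¹ ≡ 4 (mod 13), so λ ≡ 4·4 ≡ 3.
  x = λ² - 7 - 7 = 9 - 14 ≡ 8; y = λ·(7 - 8) - 5 ≡ 5. → (8, 5)
3Q: (8, 5) + (7, 5). λ = (5 - 5)/(7 - 8) ≡ 0/12 mod 13. 12⁻¹ ≡ 12 (mod 13), so λ ≡ 0.
  x = λ² - 8 - 7 = 0 - 15 ≡ 11; y = λ·(8 - 11) - 5 ≡ 8. → (11, 8)
4Q: (11, 8) + (7, 5). λ = (5 - 8)/(7 - 11) ≡ 10/9 mod 13. 9⁻¹ ≡ 3 (mod 13), so λ ≡ 4.
  x = λ² - 11 - 7 = 16 - 18 ≡ 11; y = λ·(11 - 11) - 8 ≡ 5. → (11, 5)
5Q: (11, 5) + (7, 5). λ = (5 - 5)/(7 - 11) ≡ 0/9 mod 13. 9⁻¹ ≡ 3 (mod 13), so λ ≡ 0.
  x = λ² - 11 - 7 = 0 - 18 ≡ 8; y = λ·(11 - 8) - 5 ≡ 8. → (8, 8)
6Q: (8, 8) + (7, 5). λ = (5 - 8)/(7 - 8) ≡ 10/12 mod 13. 12⁻¹ ≡ 12 (mod 13) since 12·12 = 144 ≡ 1, so λ ≡ 3.
  x = λ² - 8 - 7 = 9 - 15 ≡ 7; y = λ·(8 - 7) - 8 ≡ 8. → (7, 8)
7Q: (7, 8) + (7, 5): same x and y₁ ≡ -y₂, so the sum is ∞.
8Q: ∞ + (7, 5) = (7, 5) (identity).
9Q: tangent at (7, 5): λ = (3·7² + 0)/(2·5) ≡ 4/10. 10⁻¹ ≡ 4 (mod 13), so λ ≡ 4·4 ≡ 3.
  x = λ² - 7 - 7 = 9 - 14 ≡ 8; y = λ·(7 - 8) - 5 ≡ 5. → (8, 5)

(8, 5)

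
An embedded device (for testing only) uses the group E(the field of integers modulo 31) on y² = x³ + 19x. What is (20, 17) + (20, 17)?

(9, 30)

tangent at (20, 17): λ = (3·20² + 19)/(2·17) ≡ 10/3. 3⁻¹ ≡ 21 (mod 31), so λ ≡ 10·21 ≡ 24.
  x = λ² - 20 - 20 = 576 - 40 ≡ 9; y = λ·(20 - 9) - 17 ≡ 30. → (9, 30)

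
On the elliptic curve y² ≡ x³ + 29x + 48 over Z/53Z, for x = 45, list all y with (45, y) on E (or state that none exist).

24, 29

x³ + 29x + 48 = 92478 ≡ 46 (mod 53).
Square roots of 46 mod 53: 24 and 29 (since 24² = 576 ≡ 46).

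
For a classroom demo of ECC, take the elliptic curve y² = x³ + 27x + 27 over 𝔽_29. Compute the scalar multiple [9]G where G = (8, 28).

(8, 1)

Double-and-add on 9 = (1001)₂. Start with G = (8, 28) for the leading 1-bit.
double: tangent at (8, 28): λ = (3·8² + 27)/(2·28) ≡ 16/27. 27⁻¹ ≡ 14 (mod 29), so λ ≡ 16·14 ≡ 21.
  x = λ² - 8 - 8 = 441 - 16 ≡ 19; y = λ·(8 - 19) - 28 ≡ 2. → (19, 2)
double: tangent at (19, 2): λ = (3·19² + 27)/(2·2) ≡ 8/4. 4⁻¹ ≡ 22 (mod 29) since 4·22 = 88 ≡ 1, so λ ≡ 8·22 ≡ 2.
  x = λ² - 19 - 19 = 4 - 38 ≡ 24; y = λ·(19 - 24) - 2 ≡ 17. → (24, 17)
double: tangent at (24, 17): λ = (3·24² + 27)/(2·17) ≡ 15/5. 5⁻¹ ≡ 6 (mod 29), so λ ≡ 15·6 ≡ 3.
  x = λ² - 24 - 24 = 9 - 48 ≡ 19; y = λ·(24 - 19) - 17 ≡ 27. → (19, 27)
add G: (19, 27) + (8, 28). λ = (28 - 27)/(8 - 19) ≡ 1/18 mod 29. 18⁻¹ ≡ 21 (mod 29) since 18·21 = 378 ≡ 1, so λ ≡ 21.
  x = λ² - 19 - 8 = 441 - 27 ≡ 8; y = λ·(19 - 8) - 27 ≡ 1. → (8, 1)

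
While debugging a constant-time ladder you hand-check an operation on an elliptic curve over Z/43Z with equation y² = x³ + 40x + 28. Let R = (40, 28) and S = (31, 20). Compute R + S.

(28, 40)

(40, 28) + (31, 20). λ = (20 - 28)/(31 - 40) ≡ 35/34 mod 43. 34⁻¹ ≡ 19 (mod 43) since 34·19 = 646 ≡ 1, so λ ≡ 20.
  x = λ² - 40 - 31 = 400 - 71 ≡ 28; y = λ·(40 - 28) - 28 ≡ 40. → (28, 40)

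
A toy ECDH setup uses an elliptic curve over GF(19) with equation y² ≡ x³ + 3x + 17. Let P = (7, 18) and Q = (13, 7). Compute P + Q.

(7, 18) + (13, 7). λ = (7 - 18)/(13 - 7) ≡ 8/6 mod 19. 6⁻¹ ≡ 16 (mod 19), so λ ≡ 14.
  x = λ² - 7 - 13 = 196 - 20 ≡ 5; y = λ·(7 - 5) - 18 ≡ 10. → (5, 10)

(5, 10)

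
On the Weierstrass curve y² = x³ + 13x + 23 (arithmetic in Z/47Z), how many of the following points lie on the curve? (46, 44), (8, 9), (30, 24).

2

(46, 44): 44² ≡ 9, rhs ≡ 9 → on.
(8, 9): 9² ≡ 34, rhs ≡ 28 → off.
(30, 24): 24² ≡ 12, rhs ≡ 12 → on.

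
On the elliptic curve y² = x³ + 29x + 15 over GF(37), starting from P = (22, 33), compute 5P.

(10, 26)

Repeated addition: build up to 5P.
2P: tangent at (22, 33): λ = (3·22² + 29)/(2·33) ≡ 1/29. 29⁻¹ ≡ 23 (mod 37), so λ ≡ 1·23 ≡ 23.
  x = λ² - 22 - 22 = 529 - 44 ≡ 4; y = λ·(22 - 4) - 33 ≡ 11. → (4, 11)
3P: (4, 11) + (22, 33). λ = (33 - 11)/(22 - 4) ≡ 22/18 mod 37. 18⁻¹ ≡ 35 (mod 37) since 18·35 = 630 ≡ 1, so λ ≡ 30.
  x = λ² - 4 - 22 = 900 - 26 ≡ 23; y = λ·(4 - 23) - 11 ≡ 11. → (23, 11)
4P: (23, 11) + (22, 33). λ = (33 - 11)/(22 - 23) ≡ 22/36 mod 37. 36⁻¹ ≡ 36 (mod 37), so λ ≡ 15.
  x = λ² - 23 - 22 = 225 - 45 ≡ 32; y = λ·(23 - 32) - 11 ≡ 2. → (32, 2)
5P: (32, 2) + (22, 33). λ = (33 - 2)/(22 - 32) ≡ 31/27 mod 37. 27⁻¹ ≡ 11 (mod 37) since 27·11 = 297 ≡ 1, so λ ≡ 8.
  x = λ² - 32 - 22 = 64 - 54 ≡ 10; y = λ·(32 - 10) - 2 ≡ 26. → (10, 26)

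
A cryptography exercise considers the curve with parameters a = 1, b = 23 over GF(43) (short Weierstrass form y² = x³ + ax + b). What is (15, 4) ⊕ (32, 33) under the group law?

(15, 4) + (32, 33). λ = (33 - 4)/(32 - 15) ≡ 29/17 mod 43. 17⁻¹ ≡ 38 (mod 43), so λ ≡ 27.
  x = λ² - 15 - 32 = 729 - 47 ≡ 37; y = λ·(15 - 37) - 4 ≡ 4. → (37, 4)

(37, 4)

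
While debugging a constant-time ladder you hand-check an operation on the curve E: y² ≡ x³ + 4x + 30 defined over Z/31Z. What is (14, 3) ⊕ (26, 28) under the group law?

(30, 5)

(14, 3) + (26, 28). λ = (28 - 3)/(26 - 14) ≡ 25/12 mod 31. 12⁻¹ ≡ 13 (mod 31), so λ ≡ 15.
  x = λ² - 14 - 26 = 225 - 40 ≡ 30; y = λ·(14 - 30) - 3 ≡ 5. → (30, 5)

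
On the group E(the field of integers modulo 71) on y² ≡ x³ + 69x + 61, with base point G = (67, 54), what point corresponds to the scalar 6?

(41, 32)

Repeated addition: build up to 6G.
2G: tangent at (67, 54): λ = (3·67² + 69)/(2·54) ≡ 46/37. 37⁻¹ ≡ 48 (mod 71) since 37·48 = 1776 ≡ 1, so λ ≡ 46·48 ≡ 7.
  x = λ² - 67 - 67 = 49 - 134 ≡ 57; y = λ·(67 - 57) - 54 ≡ 16. → (57, 16)
3G: (57, 16) + (67, 54). λ = (54 - 16)/(67 - 57) ≡ 38/10 mod 71. 10⁻¹ ≡ 64 (mod 71) since 10·64 = 640 ≡ 1, so λ ≡ 18.
  x = λ² - 57 - 67 = 324 - 124 ≡ 58; y = λ·(57 - 58) - 16 ≡ 37. → (58, 37)
4G: (58, 37) + (67, 54). λ = (54 - 37)/(67 - 58) ≡ 17/9 mod 71. 9⁻¹ ≡ 8 (mod 71), so λ ≡ 65.
  x = λ² - 58 - 67 = 4225 - 125 ≡ 53; y = λ·(58 - 53) - 37 ≡ 4. → (53, 4)
5G: (53, 4) + (67, 54). λ = (54 - 4)/(67 - 53) ≡ 50/14 mod 71. 14⁻¹ ≡ 66 (mod 71), so λ ≡ 34.
  x = λ² - 53 - 67 = 1156 - 120 ≡ 42; y = λ·(53 - 42) - 4 ≡ 15. → (42, 15)
6G: (42, 15) + (67, 54). λ = (54 - 15)/(67 - 42) ≡ 39/25 mod 71. 25⁻¹ ≡ 54 (mod 71) since 25·54 = 1350 ≡ 1, so λ ≡ 47.
  x = λ² - 42 - 67 = 2209 - 109 ≡ 41; y = λ·(42 - 41) - 15 ≡ 32. → (41, 32)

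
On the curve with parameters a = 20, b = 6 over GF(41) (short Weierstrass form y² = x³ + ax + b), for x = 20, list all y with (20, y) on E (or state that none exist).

x³ + 20x + 6 = 8406 ≡ 1 (mod 41).
Square roots of 1 mod 41: 1 and 40 (since 1² = 1 ≡ 1).

1, 40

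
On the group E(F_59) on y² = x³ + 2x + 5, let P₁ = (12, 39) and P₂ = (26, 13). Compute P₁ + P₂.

(10, 50)

(12, 39) + (26, 13). λ = (13 - 39)/(26 - 12) ≡ 33/14 mod 59. 14⁻¹ ≡ 38 (mod 59), so λ ≡ 15.
  x = λ² - 12 - 26 = 225 - 38 ≡ 10; y = λ·(12 - 10) - 39 ≡ 50. → (10, 50)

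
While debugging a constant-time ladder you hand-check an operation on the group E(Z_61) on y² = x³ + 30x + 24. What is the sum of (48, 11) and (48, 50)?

O

The two points share x = 48 and their y-coordinates satisfy 11 + 50 ≡ 0 (mod 61), so they are inverses. Their sum is the point at infinity.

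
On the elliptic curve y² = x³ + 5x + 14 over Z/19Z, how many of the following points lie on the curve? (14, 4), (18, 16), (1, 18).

2

(14, 4): 4² ≡ 16, rhs ≡ 16 → on.
(18, 16): 16² ≡ 9, rhs ≡ 8 → off.
(1, 18): 18² ≡ 1, rhs ≡ 1 → on.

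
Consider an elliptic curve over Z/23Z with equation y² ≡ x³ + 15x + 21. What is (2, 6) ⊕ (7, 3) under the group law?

(2, 6) + (7, 3). λ = (3 - 6)/(7 - 2) ≡ 20/5 mod 23. 5⁻¹ ≡ 14 (mod 23), so λ ≡ 4.
  x = λ² - 2 - 7 = 16 - 9 ≡ 7; y = λ·(2 - 7) - 6 ≡ 20. → (7, 20)

(7, 20)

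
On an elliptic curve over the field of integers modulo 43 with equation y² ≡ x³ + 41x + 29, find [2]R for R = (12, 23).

(19, 20)

tangent at (12, 23): λ = (3·12² + 41)/(2·23) ≡ 0/3. 3⁻¹ ≡ 29 (mod 43), so λ ≡ 0·29 ≡ 0.
  x = λ² - 12 - 12 = 0 - 24 ≡ 19; y = λ·(12 - 19) - 23 ≡ 20. → (19, 20)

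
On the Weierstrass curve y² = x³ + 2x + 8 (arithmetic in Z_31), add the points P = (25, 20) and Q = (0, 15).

(25, 20) + (0, 15). λ = (15 - 20)/(0 - 25) ≡ 26/6 mod 31. 6⁻¹ ≡ 26 (mod 31) since 6·26 = 156 ≡ 1, so λ ≡ 25.
  x = λ² - 25 - 0 = 625 - 25 ≡ 11; y = λ·(25 - 11) - 20 ≡ 20. → (11, 20)

(11, 20)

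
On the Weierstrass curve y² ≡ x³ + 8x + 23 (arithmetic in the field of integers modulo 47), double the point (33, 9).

(30, 12)

tangent at (33, 9): λ = (3·33² + 8)/(2·9) ≡ 32/18. 18⁻¹ ≡ 34 (mod 47) since 18·34 = 612 ≡ 1, so λ ≡ 32·34 ≡ 7.
  x = λ² - 33 - 33 = 49 - 66 ≡ 30; y = λ·(33 - 30) - 9 ≡ 12. → (30, 12)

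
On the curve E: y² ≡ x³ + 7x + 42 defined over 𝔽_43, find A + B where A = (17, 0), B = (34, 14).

(17, 0) + (34, 14). λ = (14 - 0)/(34 - 17) ≡ 14/17 mod 43. 17⁻¹ ≡ 38 (mod 43), so λ ≡ 16.
  x = λ² - 17 - 34 = 256 - 51 ≡ 33; y = λ·(17 - 33) - 0 ≡ 2. → (33, 2)

(33, 2)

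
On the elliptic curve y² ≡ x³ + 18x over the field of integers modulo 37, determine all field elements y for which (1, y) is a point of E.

x³ + 18x + 0 = 19 ≡ 19 (mod 37).
19 is a non-residue mod 37; no y exists.

none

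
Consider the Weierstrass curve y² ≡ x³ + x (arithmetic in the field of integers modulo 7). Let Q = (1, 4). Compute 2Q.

tangent at (1, 4): λ = (3·1² + 1)/(2·4) ≡ 4/1. 1⁻¹ ≡ 1 (mod 7), so λ ≡ 4·1 ≡ 4.
  x = λ² - 1 - 1 = 16 - 2 ≡ 0; y = λ·(1 - 0) - 4 ≡ 0. → (0, 0)

(0, 0)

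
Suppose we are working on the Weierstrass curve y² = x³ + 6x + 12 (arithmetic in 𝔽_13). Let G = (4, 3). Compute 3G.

Repeated addition: build up to 3G.
2G: tangent at (4, 3): λ = (3·4² + 6)/(2·3) ≡ 2/6. 6⁻¹ ≡ 11 (mod 13), so λ ≡ 2·11 ≡ 9.
  x = λ² - 4 - 4 = 81 - 8 ≡ 8; y = λ·(4 - 8) - 3 ≡ 0. → (8, 0)
3G: (8, 0) + (4, 3). λ = (3 - 0)/(4 - 8) ≡ 3/9 mod 13. 9⁻¹ ≡ 3 (mod 13), so λ ≡ 9.
  x = λ² - 8 - 4 = 81 - 12 ≡ 4; y = λ·(8 - 4) - 0 ≡ 10. → (4, 10)

(4, 10)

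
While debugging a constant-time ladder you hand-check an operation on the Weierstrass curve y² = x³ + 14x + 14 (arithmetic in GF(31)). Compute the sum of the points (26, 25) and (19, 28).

(2, 9)

(26, 25) + (19, 28). λ = (28 - 25)/(19 - 26) ≡ 3/24 mod 31. 24⁻¹ ≡ 22 (mod 31), so λ ≡ 4.
  x = λ² - 26 - 19 = 16 - 45 ≡ 2; y = λ·(26 - 2) - 25 ≡ 9. → (2, 9)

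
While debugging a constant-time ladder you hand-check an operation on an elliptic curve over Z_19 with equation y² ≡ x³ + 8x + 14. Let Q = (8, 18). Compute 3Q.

(13, 4)

Repeated addition: build up to 3Q.
2Q: tangent at (8, 18): λ = (3·8² + 8)/(2·18) ≡ 10/17. 17⁻¹ ≡ 9 (mod 19), so λ ≡ 10·9 ≡ 14.
  x = λ² - 8 - 8 = 196 - 16 ≡ 9; y = λ·(8 - 9) - 18 ≡ 6. → (9, 6)
3Q: (9, 6) + (8, 18). λ = (18 - 6)/(8 - 9) ≡ 12/18 mod 19. 18⁻¹ ≡ 18 (mod 19), so λ ≡ 7.
  x = λ² - 9 - 8 = 49 - 17 ≡ 13; y = λ·(9 - 13) - 6 ≡ 4. → (13, 4)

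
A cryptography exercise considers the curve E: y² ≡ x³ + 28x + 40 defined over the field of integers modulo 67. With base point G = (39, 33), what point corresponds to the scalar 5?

Repeated addition: build up to 5G.
2G: tangent at (39, 33): λ = (3·39² + 28)/(2·33) ≡ 35/66. 66⁻¹ ≡ 66 (mod 67), so λ ≡ 35·66 ≡ 32.
  x = λ² - 39 - 39 = 1024 - 78 ≡ 8; y = λ·(39 - 8) - 33 ≡ 21. → (8, 21)
3G: (8, 21) + (39, 33). λ = (33 - 21)/(39 - 8) ≡ 12/31 mod 67. 31⁻¹ ≡ 13 (mod 67) since 31·13 = 403 ≡ 1, so λ ≡ 22.
  x = λ² - 8 - 39 = 484 - 47 ≡ 35; y = λ·(8 - 35) - 21 ≡ 55. → (35, 55)
4G: (35, 55) + (39, 33). λ = (33 - 55)/(39 - 35) ≡ 45/4 mod 67. 4⁻¹ ≡ 17 (mod 67), so λ ≡ 28.
  x = λ² - 35 - 39 = 784 - 74 ≡ 40; y = λ·(35 - 40) - 55 ≡ 6. → (40, 6)
5G: (40, 6) + (39, 33). λ = (33 - 6)/(39 - 40) ≡ 27/66 mod 67. 66⁻¹ ≡ 66 (mod 67) since 66·66 = 4356 ≡ 1, so λ ≡ 40.
  x = λ² - 40 - 39 = 1600 - 79 ≡ 47; y = λ·(40 - 47) - 6 ≡ 49. → (47, 49)

(47, 49)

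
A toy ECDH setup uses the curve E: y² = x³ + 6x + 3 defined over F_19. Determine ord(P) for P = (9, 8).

2P: tangent at (9, 8): λ = (3·9² + 6)/(2·8) ≡ 2/16. 16⁻¹ ≡ 6 (mod 19), so λ ≡ 2·6 ≡ 12.
  x = λ² - 9 - 9 = 144 - 18 ≡ 12; y = λ·(9 - 12) - 8 ≡ 13. → (12, 13)
3P: (12, 13) + (9, 8). λ = (8 - 13)/(9 - 12) ≡ 14/16 mod 19. 16⁻¹ ≡ 6 (mod 19), so λ ≡ 8.
  x = λ² - 12 - 9 = 64 - 21 ≡ 5; y = λ·(12 - 5) - 13 ≡ 5. → (5, 5)
4P: (5, 5) + (9, 8). λ = (8 - 5)/(9 - 5) ≡ 3/4 mod 19. 4⁻¹ ≡ 5 (mod 19), so λ ≡ 15.
  x = λ² - 5 - 9 = 225 - 14 ≡ 2; y = λ·(5 - 2) - 5 ≡ 2. → (2, 2)
5P: (2, 2) + (9, 8). λ = (8 - 2)/(9 - 2) ≡ 6/7 mod 19. 7⁻¹ ≡ 11 (mod 19) since 7·11 = 77 ≡ 1, so λ ≡ 9.
  x = λ² - 2 - 9 = 81 - 11 ≡ 13; y = λ·(2 - 13) - 2 ≡ 13. → (13, 13)
6P: (13, 13) + (9, 8). λ = (8 - 13)/(9 - 13) ≡ 14/15 mod 19. 15⁻¹ ≡ 14 (mod 19), so λ ≡ 6.
  x = λ² - 13 - 9 = 36 - 22 ≡ 14; y = λ·(13 - 14) - 13 ≡ 0. → (14, 0)
7P: (14, 0) + (9, 8). λ = (8 - 0)/(9 - 14) ≡ 8/14 mod 19. 14⁻¹ ≡ 15 (mod 19), so λ ≡ 6.
  x = λ² - 14 - 9 = 36 - 23 ≡ 13; y = λ·(14 - 13) - 0 ≡ 6. → (13, 6)
8P: (13, 6) + (9, 8). λ = (8 - 6)/(9 - 13) ≡ 2/15 mod 19. 15⁻¹ ≡ 14 (mod 19) since 15·14 = 210 ≡ 1, so λ ≡ 9.
  x = λ² - 13 - 9 = 81 - 22 ≡ 2; y = λ·(13 - 2) - 6 ≡ 17. → (2, 17)
9P: (2, 17) + (9, 8). λ = (8 - 17)/(9 - 2) ≡ 10/7 mod 19. 7⁻¹ ≡ 11 (mod 19), so λ ≡ 15.
  x = λ² - 2 - 9 = 225 - 11 ≡ 5; y = λ·(2 - 5) - 17 ≡ 14. → (5, 14)
10P: (5, 14) + (9, 8). λ = (8 - 14)/(9 - 5) ≡ 13/4 mod 19. 4⁻¹ ≡ 5 (mod 19), so λ ≡ 8.
  x = λ² - 5 - 9 = 64 - 14 ≡ 12; y = λ·(5 - 12) - 14 ≡ 6. → (12, 6)
11P: (12, 6) + (9, 8). λ = (8 - 6)/(9 - 12) ≡ 2/16 mod 19. 16⁻¹ ≡ 6 (mod 19), so λ ≡ 12.
  x = λ² - 12 - 9 = 144 - 21 ≡ 9; y = λ·(12 - 9) - 6 ≡ 11. → (9, 11)
12P: (9, 11) + (9, 8): same x and y₁ ≡ -y₂, so the sum is O.
12P = O, so the order is 12.

12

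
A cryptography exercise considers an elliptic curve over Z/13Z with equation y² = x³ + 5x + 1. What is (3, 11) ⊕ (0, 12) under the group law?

(3, 11) + (0, 12). λ = (12 - 11)/(0 - 3) ≡ 1/10 mod 13. 10⁻¹ ≡ 4 (mod 13), so λ ≡ 4.
  x = λ² - 3 - 0 = 16 - 3 ≡ 0; y = λ·(3 - 0) - 11 ≡ 1. → (0, 1)

(0, 1)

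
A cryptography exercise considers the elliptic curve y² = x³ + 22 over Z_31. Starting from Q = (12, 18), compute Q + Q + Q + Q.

Repeated addition: build up to 4Q.
2Q: tangent at (12, 18): λ = (3·12² + 0)/(2·18) ≡ 29/5. 5⁻¹ ≡ 25 (mod 31) since 5·25 = 125 ≡ 1, so λ ≡ 29·25 ≡ 12.
  x = λ² - 12 - 12 = 144 - 24 ≡ 27; y = λ·(12 - 27) - 18 ≡ 19. → (27, 19)
3Q: (27, 19) + (12, 18). λ = (18 - 19)/(12 - 27) ≡ 30/16 mod 31. 16⁻¹ ≡ 2 (mod 31), so λ ≡ 29.
  x = λ² - 27 - 12 = 841 - 39 ≡ 27; y = λ·(27 - 27) - 19 ≡ 12. → (27, 12)
4Q: (27, 12) + (12, 18). λ = (18 - 12)/(12 - 27) ≡ 6/16 mod 31. 16⁻¹ ≡ 2 (mod 31), so λ ≡ 12.
  x = λ² - 27 - 12 = 144 - 39 ≡ 12; y = λ·(27 - 12) - 12 ≡ 13. → (12, 13)

(12, 13)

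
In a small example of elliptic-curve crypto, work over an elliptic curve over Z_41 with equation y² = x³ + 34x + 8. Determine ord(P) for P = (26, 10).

5

2P: tangent at (26, 10): λ = (3·26² + 34)/(2·10) ≡ 12/20. 20⁻¹ ≡ 39 (mod 41) since 20·39 = 780 ≡ 1, so λ ≡ 12·39 ≡ 17.
  x = λ² - 26 - 26 = 289 - 52 ≡ 32; y = λ·(26 - 32) - 10 ≡ 11. → (32, 11)
3P: (32, 11) + (26, 10). λ = (10 - 11)/(26 - 32) ≡ 40/35 mod 41. 35⁻¹ ≡ 34 (mod 41), so λ ≡ 7.
  x = λ² - 32 - 26 = 49 - 58 ≡ 32; y = λ·(32 - 32) - 11 ≡ 30. → (32, 30)
4P: (32, 30) + (26, 10). λ = (10 - 30)/(26 - 32) ≡ 21/35 mod 41. 35⁻¹ ≡ 34 (mod 41), so λ ≡ 17.
  x = λ² - 32 - 26 = 289 - 58 ≡ 26; y = λ·(32 - 26) - 30 ≡ 31. → (26, 31)
5P: (26, 31) + (26, 10): same x and y₁ ≡ -y₂, so the sum is O.
5P = O, so the order is 5.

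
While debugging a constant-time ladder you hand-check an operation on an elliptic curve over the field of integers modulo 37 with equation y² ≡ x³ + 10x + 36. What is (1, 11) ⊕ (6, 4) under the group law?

(1, 11) + (6, 4). λ = (4 - 11)/(6 - 1) ≡ 30/5 mod 37. 5⁻¹ ≡ 15 (mod 37) since 5·15 = 75 ≡ 1, so λ ≡ 6.
  x = λ² - 1 - 6 = 36 - 7 ≡ 29; y = λ·(1 - 29) - 11 ≡ 6. → (29, 6)

(29, 6)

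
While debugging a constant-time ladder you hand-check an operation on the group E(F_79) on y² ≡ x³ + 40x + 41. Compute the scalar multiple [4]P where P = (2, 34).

Double-and-add on 4 = (100)₂. Start with P = (2, 34) for the leading 1-bit.
double: tangent at (2, 34): λ = (3·2² + 40)/(2·34) ≡ 52/68. 68⁻¹ ≡ 43 (mod 79), so λ ≡ 52·43 ≡ 24.
  x = λ² - 2 - 2 = 576 - 4 ≡ 19; y = λ·(2 - 19) - 34 ≡ 32. → (19, 32)
double: tangent at (19, 32): λ = (3·19² + 40)/(2·32) ≡ 17/64. 64⁻¹ ≡ 21 (mod 79) since 64·21 = 1344 ≡ 1, so λ ≡ 17·21 ≡ 41.
  x = λ² - 19 - 19 = 1681 - 38 ≡ 63; y = λ·(19 - 63) - 32 ≡ 60. → (63, 60)

(63, 60)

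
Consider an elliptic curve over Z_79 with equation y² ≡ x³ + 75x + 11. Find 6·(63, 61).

O

Write Q = (63, 61).
Repeated addition: build up to 6Q.
2Q: tangent at (63, 61): λ = (3·63² + 75)/(2·61) ≡ 53/43. 43⁻¹ ≡ 68 (mod 79) since 43·68 = 2924 ≡ 1, so λ ≡ 53·68 ≡ 49.
  x = λ² - 63 - 63 = 2401 - 126 ≡ 63; y = λ·(63 - 63) - 61 ≡ 18. → (63, 18)
3Q: (63, 18) + (63, 61): same x and y₁ ≡ -y₂, so the sum is 𝒪.
4Q: 𝒪 + (63, 61) = (63, 61) (identity).
5Q: tangent at (63, 61): λ = (3·63² + 75)/(2·61) ≡ 53/43. 43⁻¹ ≡ 68 (mod 79), so λ ≡ 53·68 ≡ 49.
  x = λ² - 63 - 63 = 2401 - 126 ≡ 63; y = λ·(63 - 63) - 61 ≡ 18. → (63, 18)
6Q: (63, 18) + (63, 61): same x and y₁ ≡ -y₂, so the sum is 𝒪.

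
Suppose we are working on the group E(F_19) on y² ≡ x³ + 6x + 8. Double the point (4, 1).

tangent at (4, 1): λ = (3·4² + 6)/(2·1) ≡ 16/2. 2⁻¹ ≡ 10 (mod 19) since 2·10 = 20 ≡ 1, so λ ≡ 16·10 ≡ 8.
  x = λ² - 4 - 4 = 64 - 8 ≡ 18; y = λ·(4 - 18) - 1 ≡ 1. → (18, 1)

(18, 1)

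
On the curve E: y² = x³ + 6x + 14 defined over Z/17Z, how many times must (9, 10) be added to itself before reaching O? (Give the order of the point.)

8

2P: tangent at (9, 10): λ = (3·9² + 6)/(2·10) ≡ 11/3. 3⁻¹ ≡ 6 (mod 17) since 3·6 = 18 ≡ 1, so λ ≡ 11·6 ≡ 15.
  x = λ² - 9 - 9 = 225 - 18 ≡ 3; y = λ·(9 - 3) - 10 ≡ 12. → (3, 12)
3P: (3, 12) + (9, 10). λ = (10 - 12)/(9 - 3) ≡ 15/6 mod 17. 6⁻¹ ≡ 3 (mod 17) since 6·3 = 18 ≡ 1, so λ ≡ 11.
  x = λ² - 3 - 9 = 121 - 12 ≡ 7; y = λ·(3 - 7) - 12 ≡ 12. → (7, 12)
4P: (7, 12) + (9, 10). λ = (10 - 12)/(9 - 7) ≡ 15/2 mod 17. 2⁻¹ ≡ 9 (mod 17) since 2·9 = 18 ≡ 1, so λ ≡ 16.
  x = λ² - 7 - 9 = 256 - 16 ≡ 2; y = λ·(7 - 2) - 12 ≡ 0. → (2, 0)
5P: (2, 0) + (9, 10). λ = (10 - 0)/(9 - 2) ≡ 10/7 mod 17. 7⁻¹ ≡ 5 (mod 17), so λ ≡ 16.
  x = λ² - 2 - 9 = 256 - 11 ≡ 7; y = λ·(2 - 7) - 0 ≡ 5. → (7, 5)
6P: (7, 5) + (9, 10). λ = (10 - 5)/(9 - 7) ≡ 5/2 mod 17. 2⁻¹ ≡ 9 (mod 17), so λ ≡ 11.
  x = λ² - 7 - 9 = 121 - 16 ≡ 3; y = λ·(7 - 3) - 5 ≡ 5. → (3, 5)
7P: (3, 5) + (9, 10). λ = (10 - 5)/(9 - 3) ≡ 5/6 mod 17. 6⁻¹ ≡ 3 (mod 17) since 6·3 = 18 ≡ 1, so λ ≡ 15.
  x = λ² - 3 - 9 = 225 - 12 ≡ 9; y = λ·(3 - 9) - 5 ≡ 7. → (9, 7)
8P: (9, 7) + (9, 10): same x and y₁ ≡ -y₂, so the sum is O.
8P = O, so the order is 8.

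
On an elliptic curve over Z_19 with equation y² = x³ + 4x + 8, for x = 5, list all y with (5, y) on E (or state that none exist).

1, 18

x³ + 4x + 8 = 153 ≡ 1 (mod 19).
Square roots of 1 mod 19: 1 and 18 (since 1² = 1 ≡ 1).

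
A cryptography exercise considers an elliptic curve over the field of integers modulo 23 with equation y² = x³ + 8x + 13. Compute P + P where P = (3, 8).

tangent at (3, 8): λ = (3·3² + 8)/(2·8) ≡ 12/16. 16⁻¹ ≡ 13 (mod 23) since 16·13 = 208 ≡ 1, so λ ≡ 12·13 ≡ 18.
  x = λ² - 3 - 3 = 324 - 6 ≡ 19; y = λ·(3 - 19) - 8 ≡ 3. → (19, 3)

(19, 3)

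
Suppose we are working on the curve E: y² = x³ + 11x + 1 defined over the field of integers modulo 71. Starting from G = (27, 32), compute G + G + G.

(58, 2)

Repeated addition: build up to 3G.
2G: tangent at (27, 32): λ = (3·27² + 11)/(2·32) ≡ 68/64. 64⁻¹ ≡ 10 (mod 71), so λ ≡ 68·10 ≡ 41.
  x = λ² - 27 - 27 = 1681 - 54 ≡ 65; y = λ·(27 - 65) - 32 ≡ 43. → (65, 43)
3G: (65, 43) + (27, 32). λ = (32 - 43)/(27 - 65) ≡ 60/33 mod 71. 33⁻¹ ≡ 28 (mod 71), so λ ≡ 47.
  x = λ² - 65 - 27 = 2209 - 92 ≡ 58; y = λ·(65 - 58) - 43 ≡ 2. → (58, 2)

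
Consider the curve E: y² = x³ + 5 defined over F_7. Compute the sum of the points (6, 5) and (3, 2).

(6, 2)

(6, 5) + (3, 2). λ = (2 - 5)/(3 - 6) ≡ 4/4 mod 7. 4⁻¹ ≡ 2 (mod 7) since 4·2 = 8 ≡ 1, so λ ≡ 1.
  x = λ² - 6 - 3 = 1 - 9 ≡ 6; y = λ·(6 - 6) - 5 ≡ 2. → (6, 2)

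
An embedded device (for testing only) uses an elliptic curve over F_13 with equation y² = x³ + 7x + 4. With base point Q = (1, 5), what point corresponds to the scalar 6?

O

Repeated addition: build up to 6Q.
2Q: tangent at (1, 5): λ = (3·1² + 7)/(2·5) ≡ 10/10. 10⁻¹ ≡ 4 (mod 13) since 10·4 = 40 ≡ 1, so λ ≡ 10·4 ≡ 1.
  x = λ² - 1 - 1 = 1 - 2 ≡ 12; y = λ·(1 - 12) - 5 ≡ 10. → (12, 10)
3Q: (12, 10) + (1, 5). λ = (5 - 10)/(1 - 12) ≡ 8/2 mod 13. 2⁻¹ ≡ 7 (mod 13) since 2·7 = 14 ≡ 1, so λ ≡ 4.
  x = λ² - 12 - 1 = 16 - 13 ≡ 3; y = λ·(12 - 3) - 10 ≡ 0. → (3, 0)
4Q: (3, 0) + (1, 5). λ = (5 - 0)/(1 - 3) ≡ 5/11 mod 13. 11⁻¹ ≡ 6 (mod 13), so λ ≡ 4.
  x = λ² - 3 - 1 = 16 - 4 ≡ 12; y = λ·(3 - 12) - 0 ≡ 3. → (12, 3)
5Q: (12, 3) + (1, 5). λ = (5 - 3)/(1 - 12) ≡ 2/2 mod 13. 2⁻¹ ≡ 7 (mod 13) since 2·7 = 14 ≡ 1, so λ ≡ 1.
  x = λ² - 12 - 1 = 1 - 13 ≡ 1; y = λ·(12 - 1) - 3 ≡ 8. → (1, 8)
6Q: (1, 8) + (1, 5): same x and y₁ ≡ -y₂, so the sum is ∞.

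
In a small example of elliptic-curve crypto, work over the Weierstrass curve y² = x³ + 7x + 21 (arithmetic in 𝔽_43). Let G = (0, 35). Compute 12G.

(25, 13)

Repeated addition: build up to 12G.
2G: tangent at (0, 35): λ = (3·0² + 7)/(2·35) ≡ 7/27. 27⁻¹ ≡ 8 (mod 43), so λ ≡ 7·8 ≡ 13.
  x = λ² - 0 - 0 = 169 - 0 ≡ 40; y = λ·(0 - 40) - 35 ≡ 4. → (40, 4)
3G: (40, 4) + (0, 35). λ = (35 - 4)/(0 - 40) ≡ 31/3 mod 43. 3⁻¹ ≡ 29 (mod 43), so λ ≡ 39.
  x = λ² - 40 - 0 = 1521 - 40 ≡ 19; y = λ·(40 - 19) - 4 ≡ 41. → (19, 41)
4G: (19, 41) + (0, 35). λ = (35 - 41)/(0 - 19) ≡ 37/24 mod 43. 24⁻¹ ≡ 9 (mod 43) since 24·9 = 216 ≡ 1, so λ ≡ 32.
  x = λ² - 19 - 0 = 1024 - 19 ≡ 16; y = λ·(19 - 16) - 41 ≡ 12. → (16, 12)
5G: (16, 12) + (0, 35). λ = (35 - 12)/(0 - 16) ≡ 23/27 mod 43. 27⁻¹ ≡ 8 (mod 43) since 27·8 = 216 ≡ 1, so λ ≡ 12.
  x = λ² - 16 - 0 = 144 - 16 ≡ 42; y = λ·(16 - 42) - 12 ≡ 20. → (42, 20)
6G: (42, 20) + (0, 35). λ = (35 - 20)/(0 - 42) ≡ 15/1 mod 43. 1⁻¹ ≡ 1 (mod 43) since 1·1 = 1 ≡ 1, so λ ≡ 15.
  x = λ² - 42 - 0 = 225 - 42 ≡ 11; y = λ·(42 - 11) - 20 ≡ 15. → (11, 15)
7G: (11, 15) + (0, 35). λ = (35 - 15)/(0 - 11) ≡ 20/32 mod 43. 32⁻¹ ≡ 39 (mod 43), so λ ≡ 6.
  x = λ² - 11 - 0 = 36 - 11 ≡ 25; y = λ·(11 - 25) - 15 ≡ 30. → (25, 30)
8G: (25, 30) + (0, 35). λ = (35 - 30)/(0 - 25) ≡ 5/18 mod 43. 18⁻¹ ≡ 12 (mod 43), so λ ≡ 17.
  x = λ² - 25 - 0 = 289 - 25 ≡ 6; y = λ·(25 - 6) - 30 ≡ 35. → (6, 35)
9G: (6, 35) + (0, 35). λ = (35 - 35)/(0 - 6) ≡ 0/37 mod 43. 37⁻¹ ≡ 7 (mod 43), so λ ≡ 0.
  x = λ² - 6 - 0 = 0 - 6 ≡ 37; y = λ·(6 - 37) - 35 ≡ 8. → (37, 8)
10G: (37, 8) + (0, 35). λ = (35 - 8)/(0 - 37) ≡ 27/6 mod 43. 6⁻¹ ≡ 36 (mod 43) since 6·36 = 216 ≡ 1, so λ ≡ 26.
  x = λ² - 37 - 0 = 676 - 37 ≡ 37; y = λ·(37 - 37) - 8 ≡ 35. → (37, 35)
11G: (37, 35) + (0, 35). λ = (35 - 35)/(0 - 37) ≡ 0/6 mod 43. 6⁻¹ ≡ 36 (mod 43), so λ ≡ 0.
  x = λ² - 37 - 0 = 0 - 37 ≡ 6; y = λ·(37 - 6) - 35 ≡ 8. → (6, 8)
12G: (6, 8) + (0, 35). λ = (35 - 8)/(0 - 6) ≡ 27/37 mod 43. 37⁻¹ ≡ 7 (mod 43), so λ ≡ 17.
  x = λ² - 6 - 0 = 289 - 6 ≡ 25; y = λ·(6 - 25) - 8 ≡ 13. → (25, 13)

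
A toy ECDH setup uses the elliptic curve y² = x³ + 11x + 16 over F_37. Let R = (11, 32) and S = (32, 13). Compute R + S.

(11, 32) + (32, 13). λ = (13 - 32)/(32 - 11) ≡ 18/21 mod 37. 21⁻¹ ≡ 30 (mod 37) since 21·30 = 630 ≡ 1, so λ ≡ 22.
  x = λ² - 11 - 32 = 484 - 43 ≡ 34; y = λ·(11 - 34) - 32 ≡ 17. → (34, 17)

(34, 17)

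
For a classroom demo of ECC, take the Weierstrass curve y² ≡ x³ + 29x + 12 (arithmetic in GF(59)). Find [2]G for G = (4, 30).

(21, 18)

tangent at (4, 30): λ = (3·4² + 29)/(2·30) ≡ 18/1. 1⁻¹ ≡ 1 (mod 59) since 1·1 = 1 ≡ 1, so λ ≡ 18·1 ≡ 18.
  x = λ² - 4 - 4 = 324 - 8 ≡ 21; y = λ·(4 - 21) - 30 ≡ 18. → (21, 18)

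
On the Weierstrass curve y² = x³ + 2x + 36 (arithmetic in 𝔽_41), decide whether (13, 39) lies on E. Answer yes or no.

y² = 39² ≡ 4; x³ + 2x + 36 = 2259 ≡ 4 (mod 41). 4 = 4.

yes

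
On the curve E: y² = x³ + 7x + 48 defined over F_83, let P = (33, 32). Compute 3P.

(33, 51)

Repeated addition: build up to 3P.
2P: tangent at (33, 32): λ = (3·33² + 7)/(2·32) ≡ 37/64. 64⁻¹ ≡ 48 (mod 83) since 64·48 = 3072 ≡ 1, so λ ≡ 37·48 ≡ 33.
  x = λ² - 33 - 33 = 1089 - 66 ≡ 27; y = λ·(33 - 27) - 32 ≡ 0. → (27, 0)
3P: (27, 0) + (33, 32). λ = (32 - 0)/(33 - 27) ≡ 32/6 mod 83. 6⁻¹ ≡ 14 (mod 83), so λ ≡ 33.
  x = λ² - 27 - 33 = 1089 - 60 ≡ 33; y = λ·(27 - 33) - 0 ≡ 51. → (33, 51)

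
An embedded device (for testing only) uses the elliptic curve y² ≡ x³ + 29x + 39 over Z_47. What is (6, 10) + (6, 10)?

(20, 21)

tangent at (6, 10): λ = (3·6² + 29)/(2·10) ≡ 43/20. 20⁻¹ ≡ 40 (mod 47), so λ ≡ 43·40 ≡ 28.
  x = λ² - 6 - 6 = 784 - 12 ≡ 20; y = λ·(6 - 20) - 10 ≡ 21. → (20, 21)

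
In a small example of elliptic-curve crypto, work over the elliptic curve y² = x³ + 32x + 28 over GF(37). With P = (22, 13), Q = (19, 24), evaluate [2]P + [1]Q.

First 2P:
Repeated addition: build up to 2P.
2P: tangent at (22, 13): λ = (3·22² + 32)/(2·13) ≡ 4/26. 26⁻¹ ≡ 10 (mod 37), so λ ≡ 4·10 ≡ 3.
  x = λ² - 22 - 22 = 9 - 44 ≡ 2; y = λ·(22 - 2) - 13 ≡ 10. → (2, 10)
2P = (2, 10).
Finally 2P + Q:
(2, 10) + (19, 24). λ = (24 - 10)/(19 - 2) ≡ 14/17 mod 37. 17⁻¹ ≡ 24 (mod 37) since 17·24 = 408 ≡ 1, so λ ≡ 3.
  x = λ² - 2 - 19 = 9 - 21 ≡ 25; y = λ·(2 - 25) - 10 ≡ 32. → (25, 32)

(25, 32)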